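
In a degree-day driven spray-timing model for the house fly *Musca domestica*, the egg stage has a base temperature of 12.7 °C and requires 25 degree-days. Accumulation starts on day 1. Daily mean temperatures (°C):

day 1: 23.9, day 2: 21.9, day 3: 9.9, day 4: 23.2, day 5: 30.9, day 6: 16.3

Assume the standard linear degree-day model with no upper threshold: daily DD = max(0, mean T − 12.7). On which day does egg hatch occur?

Daily DD above 12.7 °C: 11.2, 9.2, 0.0, 10.5, 18.2, 3.6.
Cumulative: 11.2, 20.4, 20.4, 30.9, 49.1, 52.7.
The total first reaches 25 DD on day 4.

day 4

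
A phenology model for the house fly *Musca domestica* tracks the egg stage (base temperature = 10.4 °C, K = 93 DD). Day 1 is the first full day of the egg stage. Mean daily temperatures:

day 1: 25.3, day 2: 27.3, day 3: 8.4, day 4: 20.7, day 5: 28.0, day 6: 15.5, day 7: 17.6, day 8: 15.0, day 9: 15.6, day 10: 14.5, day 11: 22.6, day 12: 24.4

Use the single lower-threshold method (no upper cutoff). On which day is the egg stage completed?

Daily DD above 10.4 °C: 14.9, 16.9, 0.0, 10.3, 17.6, 5.1, 7.2, 4.6, 5.2, 4.1, 12.2, 14.0.
Cumulative: 14.9, 31.8, 31.8, 42.1, 59.7, 64.8, 72.0, 76.6, 81.8, 85.9, 98.1, 112.1.
The total first reaches 93 DD on day 11.

day 11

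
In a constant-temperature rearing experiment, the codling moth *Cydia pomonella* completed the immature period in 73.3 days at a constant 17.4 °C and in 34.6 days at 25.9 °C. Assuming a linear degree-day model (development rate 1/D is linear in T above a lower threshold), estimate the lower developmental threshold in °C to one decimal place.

Linear rate model ⇒ the product D·(T − T_b) is constant across temperatures.
73.3·(17.4 − T_b) = 34.6·(25.9 − T_b)
T_b = (73.3·17.4 − 34.6·25.9) / (73.3 − 34.6) = 379.28 / 38.7 = 9.801 °C ≈ 9.8 °C.

9.8 °C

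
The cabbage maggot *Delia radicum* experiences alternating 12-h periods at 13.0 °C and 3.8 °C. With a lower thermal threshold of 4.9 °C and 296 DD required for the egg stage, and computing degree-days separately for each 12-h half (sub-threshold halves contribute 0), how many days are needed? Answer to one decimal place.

Day half: max(0, 13.0 − 4.9) × 0.5 = 8.1 × 0.5 = 4.05 DD.
Night half: max(0, 3.8 − 4.9) × 0.5 = 0.0 × 0.5 = 0.00 DD.
Per 24 h: 4.05 DD/day.
Duration = 296 / 4.05 = 73.086 ≈ 73.1 days.

73.1 days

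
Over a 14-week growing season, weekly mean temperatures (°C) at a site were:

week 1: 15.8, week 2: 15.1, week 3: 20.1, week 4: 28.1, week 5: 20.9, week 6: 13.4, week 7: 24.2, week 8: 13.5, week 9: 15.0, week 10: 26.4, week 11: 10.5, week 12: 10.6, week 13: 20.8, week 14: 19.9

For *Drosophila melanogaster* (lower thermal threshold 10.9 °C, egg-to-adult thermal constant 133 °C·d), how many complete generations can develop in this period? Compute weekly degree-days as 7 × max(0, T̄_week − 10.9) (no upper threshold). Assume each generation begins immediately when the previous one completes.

5 generations

Weekly DD (7 × max(0, T̄ − 10.9)): 34.3, 29.4, 64.4, 120.4, 70.0, 17.5, 93.1, 18.2, 28.7, 108.5, 0.0, 0.0, 69.3, 63.0.
Season total = 716.8 DD.
Complete generations = ⌊716.8 / 133⌋ = 5.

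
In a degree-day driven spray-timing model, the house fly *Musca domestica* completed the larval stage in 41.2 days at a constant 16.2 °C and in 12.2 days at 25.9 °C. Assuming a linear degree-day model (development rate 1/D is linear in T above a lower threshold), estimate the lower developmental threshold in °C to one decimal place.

Under the model K = D·(T − T_b), so D₁·(T₁ − T_b) = D₂·(T₂ − T_b).
41.2·(16.2 − T_b) = 12.2·(25.9 − T_b)
T_b = (41.2·16.2 − 12.2·25.9) / (41.2 − 12.2) = 351.46 / 29.0 = 12.119 °C ≈ 12.1 °C.

12.1 °C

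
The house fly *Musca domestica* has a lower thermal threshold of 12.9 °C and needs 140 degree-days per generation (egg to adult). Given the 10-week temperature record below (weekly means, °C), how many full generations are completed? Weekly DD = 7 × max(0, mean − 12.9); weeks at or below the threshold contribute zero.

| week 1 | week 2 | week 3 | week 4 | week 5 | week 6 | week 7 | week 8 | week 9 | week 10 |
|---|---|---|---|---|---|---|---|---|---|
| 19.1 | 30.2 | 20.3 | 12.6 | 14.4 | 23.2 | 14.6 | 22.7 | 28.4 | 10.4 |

Weekly DD (7 × max(0, T̄ − 12.9)): 43.4, 121.1, 51.8, 0.0, 10.5, 72.1, 11.9, 68.6, 108.5, 0.0.
Season total = 487.9 DD.
Complete generations = ⌊487.9 / 140⌋ = 3.

3 generations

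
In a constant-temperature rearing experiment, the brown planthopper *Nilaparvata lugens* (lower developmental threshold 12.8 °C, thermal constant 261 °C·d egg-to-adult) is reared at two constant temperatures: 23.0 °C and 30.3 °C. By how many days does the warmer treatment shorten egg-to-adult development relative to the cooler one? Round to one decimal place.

At 23.0 °C: 261 / (23.0 − 12.8) = 261 / 10.2 = 25.588 d.
At 30.3 °C: 261 / (30.3 − 12.8) = 261 / 17.5 = 14.914 d.
Difference = |25.588 − 14.914| = 10.674 ≈ 10.7 days.

10.7 days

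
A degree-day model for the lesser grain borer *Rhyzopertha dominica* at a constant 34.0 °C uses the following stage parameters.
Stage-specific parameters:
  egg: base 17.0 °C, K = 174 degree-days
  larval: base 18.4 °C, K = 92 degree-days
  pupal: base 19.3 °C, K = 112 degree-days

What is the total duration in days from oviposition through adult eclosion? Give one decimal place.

23.8 days

egg: 174 / (34.0 − 17.0) = 174 / 17.0 = 10.235 d.
larval: 92 / (34.0 − 18.4) = 92 / 15.6 = 5.897 d.
pupal: 112 / (34.0 − 19.3) = 112 / 14.7 = 7.619 d.
Sum = 23.752 ≈ 23.8 days.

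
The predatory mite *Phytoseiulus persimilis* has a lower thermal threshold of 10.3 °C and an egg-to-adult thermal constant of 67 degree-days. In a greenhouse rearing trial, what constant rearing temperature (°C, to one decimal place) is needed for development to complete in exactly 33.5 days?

12.3 °C

Required daily accumulation = 67 / 33.5 = 2.000 DD/day.
T = T_base + 2.000 = 10.3 + 2.000 = 12.300 ≈ 12.3 °C.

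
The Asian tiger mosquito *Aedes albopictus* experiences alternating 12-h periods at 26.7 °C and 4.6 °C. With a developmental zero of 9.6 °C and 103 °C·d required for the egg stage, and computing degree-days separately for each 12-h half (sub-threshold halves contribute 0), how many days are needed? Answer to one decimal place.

12.0 days

Day half: max(0, 26.7 − 9.6) × 0.5 = 17.1 × 0.5 = 8.55 DD.
Night half: max(0, 4.6 − 9.6) × 0.5 = 0.0 × 0.5 = 0.00 DD.
Per 24 h: 8.55 DD/day.
Duration = 103 / 8.55 = 12.047 ≈ 12.0 days.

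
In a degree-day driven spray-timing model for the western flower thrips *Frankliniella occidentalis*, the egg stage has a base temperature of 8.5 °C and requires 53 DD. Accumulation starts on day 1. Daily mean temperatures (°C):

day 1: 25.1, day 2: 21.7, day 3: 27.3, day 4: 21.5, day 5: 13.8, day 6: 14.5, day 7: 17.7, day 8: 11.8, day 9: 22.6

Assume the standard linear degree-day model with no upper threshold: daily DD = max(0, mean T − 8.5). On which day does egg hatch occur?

Daily DD above 8.5 °C: 16.6, 13.2, 18.8, 13.0, 5.3, 6.0, 9.2, 3.3, 14.1.
Cumulative: 16.6, 29.8, 48.6, 61.6, 66.9, 72.9, 82.1, 85.4, 99.5.
The total first reaches 53 DD on day 4.

day 4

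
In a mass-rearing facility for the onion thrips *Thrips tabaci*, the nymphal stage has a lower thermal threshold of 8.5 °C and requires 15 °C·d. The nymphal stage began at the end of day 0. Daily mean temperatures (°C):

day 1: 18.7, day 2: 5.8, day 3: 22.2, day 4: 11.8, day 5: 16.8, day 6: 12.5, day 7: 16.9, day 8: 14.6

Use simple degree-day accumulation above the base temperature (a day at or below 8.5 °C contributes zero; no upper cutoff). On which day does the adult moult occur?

day 3

Daily DD above 8.5 °C: 10.2, 0.0, 13.7, 3.3, 8.3, 4.0, 8.4, 6.1.
Cumulative: 10.2, 10.2, 23.9, 27.2, 35.5, 39.5, 47.9, 54.0.
The total first reaches 15 DD on day 3.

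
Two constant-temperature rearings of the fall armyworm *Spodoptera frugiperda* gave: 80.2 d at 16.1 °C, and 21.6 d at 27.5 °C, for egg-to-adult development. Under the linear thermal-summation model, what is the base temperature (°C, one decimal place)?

Linear rate model ⇒ the product D·(T − T_b) is constant across temperatures.
80.2·(16.1 − T_b) = 21.6·(27.5 − T_b)
T_b = (80.2·16.1 − 21.6·27.5) / (80.2 − 21.6) = 697.22 / 58.6 = 11.898 °C ≈ 11.9 °C.

11.9 °C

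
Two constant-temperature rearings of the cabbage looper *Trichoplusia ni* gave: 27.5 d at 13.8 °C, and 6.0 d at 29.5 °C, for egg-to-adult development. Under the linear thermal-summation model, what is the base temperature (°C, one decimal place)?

Under the model K = D·(T − T_b), so D₁·(T₁ − T_b) = D₂·(T₂ − T_b).
27.5·(13.8 − T_b) = 6.0·(29.5 − T_b)
T_b = (27.5·13.8 − 6.0·29.5) / (27.5 − 6.0) = 202.50 / 21.5 = 9.419 °C ≈ 9.4 °C.

9.4 °C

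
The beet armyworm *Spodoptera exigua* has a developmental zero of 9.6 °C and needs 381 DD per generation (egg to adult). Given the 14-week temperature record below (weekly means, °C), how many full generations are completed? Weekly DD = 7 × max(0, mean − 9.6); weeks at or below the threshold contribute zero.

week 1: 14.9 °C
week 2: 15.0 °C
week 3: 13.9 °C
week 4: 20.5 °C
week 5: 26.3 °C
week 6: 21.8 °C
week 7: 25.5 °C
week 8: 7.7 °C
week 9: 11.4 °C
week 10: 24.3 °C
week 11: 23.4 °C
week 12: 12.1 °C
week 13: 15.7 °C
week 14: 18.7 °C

2 generations

Weekly DD (7 × max(0, T̄ − 9.6)): 37.1, 37.8, 30.1, 76.3, 116.9, 85.4, 111.3, 0.0, 12.6, 102.9, 96.6, 17.5, 42.7, 63.7.
Season total = 830.9 DD.
Complete generations = ⌊830.9 / 381⌋ = 2.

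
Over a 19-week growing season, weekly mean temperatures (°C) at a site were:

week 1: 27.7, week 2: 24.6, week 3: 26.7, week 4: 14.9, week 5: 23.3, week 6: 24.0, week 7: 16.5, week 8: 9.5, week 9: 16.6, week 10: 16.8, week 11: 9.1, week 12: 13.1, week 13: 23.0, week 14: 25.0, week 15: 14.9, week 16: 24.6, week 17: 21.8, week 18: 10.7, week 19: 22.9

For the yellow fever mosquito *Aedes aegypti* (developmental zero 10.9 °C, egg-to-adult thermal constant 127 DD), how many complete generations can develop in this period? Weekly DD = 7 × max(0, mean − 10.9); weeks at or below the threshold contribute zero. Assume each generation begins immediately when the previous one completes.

8 generations

Weekly DD (7 × max(0, T̄ − 10.9)): 117.6, 95.9, 110.6, 28.0, 86.8, 91.7, 39.2, 0.0, 39.9, 41.3, 0.0, 15.4, 84.7, 98.7, 28.0, 95.9, 76.3, 0.0, 84.0.
Season total = 1134.0 DD.
Complete generations = ⌊1134.0 / 127⌋ = 8.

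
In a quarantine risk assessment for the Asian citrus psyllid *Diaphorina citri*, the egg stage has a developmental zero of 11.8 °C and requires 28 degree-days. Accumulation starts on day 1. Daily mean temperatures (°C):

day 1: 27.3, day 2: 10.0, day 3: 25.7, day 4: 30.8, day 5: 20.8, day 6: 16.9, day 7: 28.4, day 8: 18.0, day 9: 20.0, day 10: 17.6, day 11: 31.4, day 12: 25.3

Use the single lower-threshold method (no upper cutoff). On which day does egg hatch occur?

Daily DD above 11.8 °C: 15.5, 0.0, 13.9, 19.0, 9.0, 5.1, 16.6, 6.2, 8.2, 5.8, 19.6, 13.5.
Cumulative: 15.5, 15.5, 29.4, 48.4, 57.4, 62.5, 79.1, 85.3, 93.5, 99.3, 118.9, 132.4.
The total first reaches 28 DD on day 3.

day 3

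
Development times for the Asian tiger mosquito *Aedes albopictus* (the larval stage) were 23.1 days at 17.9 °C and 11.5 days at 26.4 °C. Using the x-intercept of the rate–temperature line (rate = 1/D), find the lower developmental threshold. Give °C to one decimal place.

Equal thermal constants: D₁(T₁ − T_b) = D₂(T₂ − T_b).
23.1·(17.9 − T_b) = 11.5·(26.4 − T_b)
T_b = (23.1·17.9 − 11.5·26.4) / (23.1 − 11.5) = 109.89 / 11.6 = 9.473 °C ≈ 9.5 °C.

9.5 °C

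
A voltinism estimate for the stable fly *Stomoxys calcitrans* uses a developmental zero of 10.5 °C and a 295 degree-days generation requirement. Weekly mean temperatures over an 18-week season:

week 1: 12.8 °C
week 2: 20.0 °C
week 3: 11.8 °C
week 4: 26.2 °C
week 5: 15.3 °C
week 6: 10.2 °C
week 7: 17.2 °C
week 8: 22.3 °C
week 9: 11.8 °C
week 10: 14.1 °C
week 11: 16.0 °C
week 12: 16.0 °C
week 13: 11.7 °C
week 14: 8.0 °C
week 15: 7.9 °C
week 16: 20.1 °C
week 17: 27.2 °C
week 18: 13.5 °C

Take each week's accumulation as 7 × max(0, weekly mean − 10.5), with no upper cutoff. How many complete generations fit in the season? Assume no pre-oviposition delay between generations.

Weekly DD (7 × max(0, T̄ − 10.5)): 16.1, 66.5, 9.1, 109.9, 33.6, 0.0, 46.9, 82.6, 9.1, 25.2, 38.5, 38.5, 8.4, 0.0, 0.0, 67.2, 116.9, 21.0.
Season total = 689.5 DD.
Complete generations = ⌊689.5 / 295⌋ = 2.

2 generations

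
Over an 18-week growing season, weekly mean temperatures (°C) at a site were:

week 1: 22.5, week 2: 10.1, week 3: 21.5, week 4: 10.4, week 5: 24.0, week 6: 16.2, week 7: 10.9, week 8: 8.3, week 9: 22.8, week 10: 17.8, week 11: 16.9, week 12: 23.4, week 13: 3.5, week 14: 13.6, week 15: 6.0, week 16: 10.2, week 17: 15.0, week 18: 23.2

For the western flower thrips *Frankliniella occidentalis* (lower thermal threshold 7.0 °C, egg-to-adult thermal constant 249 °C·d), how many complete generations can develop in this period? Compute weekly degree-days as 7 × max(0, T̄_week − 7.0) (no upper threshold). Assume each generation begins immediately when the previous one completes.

Weekly DD (7 × max(0, T̄ − 7.0)): 108.5, 21.7, 101.5, 23.8, 119.0, 64.4, 27.3, 9.1, 110.6, 75.6, 69.3, 114.8, 0.0, 46.2, 0.0, 22.4, 56.0, 113.4.
Season total = 1083.6 DD.
Complete generations = ⌊1083.6 / 249⌋ = 4.

4 generations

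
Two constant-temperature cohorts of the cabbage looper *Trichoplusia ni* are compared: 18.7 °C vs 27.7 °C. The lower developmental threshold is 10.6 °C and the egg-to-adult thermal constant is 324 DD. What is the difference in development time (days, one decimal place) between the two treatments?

21.1 days

At 18.7 °C: 324 / (18.7 − 10.6) = 324 / 8.1 = 40.000 d.
At 27.7 °C: 324 / (27.7 − 10.6) = 324 / 17.1 = 18.947 d.
Difference = |40.000 − 18.947| = 21.053 ≈ 21.1 days.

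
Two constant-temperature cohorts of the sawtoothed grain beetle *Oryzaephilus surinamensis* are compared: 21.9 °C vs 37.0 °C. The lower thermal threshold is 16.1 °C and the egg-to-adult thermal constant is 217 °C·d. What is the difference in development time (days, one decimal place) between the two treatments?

At 21.9 °C: 217 / (21.9 − 16.1) = 217 / 5.8 = 37.414 d.
At 37.0 °C: 217 / (37.0 − 16.1) = 217 / 20.9 = 10.383 d.
Difference = |37.414 − 10.383| = 27.031 ≈ 27.0 days.

27.0 days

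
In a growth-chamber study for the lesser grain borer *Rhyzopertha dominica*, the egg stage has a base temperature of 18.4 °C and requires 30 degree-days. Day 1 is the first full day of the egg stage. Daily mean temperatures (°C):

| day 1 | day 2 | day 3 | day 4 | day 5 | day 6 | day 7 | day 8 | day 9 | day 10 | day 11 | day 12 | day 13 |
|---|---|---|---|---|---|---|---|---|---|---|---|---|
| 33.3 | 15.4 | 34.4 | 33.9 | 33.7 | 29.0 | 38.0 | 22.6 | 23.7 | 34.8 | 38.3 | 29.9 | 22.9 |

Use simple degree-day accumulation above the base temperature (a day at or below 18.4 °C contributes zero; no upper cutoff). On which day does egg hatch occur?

Daily DD above 18.4 °C: 14.9, 0.0, 16.0, 15.5, 15.3, 10.6, 19.6, 4.2, 5.3, 16.4, 19.9, 11.5, 4.5.
Cumulative: 14.9, 14.9, 30.9, 46.4, 61.7, 72.3, 91.9, 96.1, 101.4, 117.8, 137.7, 149.2, 153.7.
The total first reaches 30 DD on day 3.

day 3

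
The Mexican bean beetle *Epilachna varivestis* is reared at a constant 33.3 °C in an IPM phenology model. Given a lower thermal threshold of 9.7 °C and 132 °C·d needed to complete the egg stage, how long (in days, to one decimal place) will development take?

5.6 days

Daily accumulation = 33.3 − 9.7 = 23.6 DD/day.
Duration = 132 / 23.6 = 5.593 ≈ 5.6 days.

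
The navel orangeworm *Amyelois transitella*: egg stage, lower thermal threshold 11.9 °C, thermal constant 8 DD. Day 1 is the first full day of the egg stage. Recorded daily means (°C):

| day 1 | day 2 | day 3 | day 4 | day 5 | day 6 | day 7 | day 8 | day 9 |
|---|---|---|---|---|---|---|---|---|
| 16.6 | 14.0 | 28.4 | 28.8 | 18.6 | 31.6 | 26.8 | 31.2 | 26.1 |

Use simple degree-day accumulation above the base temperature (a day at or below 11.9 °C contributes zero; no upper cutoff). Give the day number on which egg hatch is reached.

day 3

Daily DD above 11.9 °C: 4.7, 2.1, 16.5, 16.9, 6.7, 19.7, 14.9, 19.3, 14.2.
Cumulative: 4.7, 6.8, 23.3, 40.2, 46.9, 66.6, 81.5, 100.8, 115.0.
The total first reaches 8 DD on day 3.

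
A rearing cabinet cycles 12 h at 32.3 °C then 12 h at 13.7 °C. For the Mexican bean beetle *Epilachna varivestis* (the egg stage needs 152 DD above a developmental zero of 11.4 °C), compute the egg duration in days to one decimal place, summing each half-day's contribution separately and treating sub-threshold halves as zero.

13.1 days

Day half: max(0, 32.3 − 11.4) × 0.5 = 20.9 × 0.5 = 10.45 DD.
Night half: max(0, 13.7 − 11.4) × 0.5 = 2.3 × 0.5 = 1.15 DD.
Per 24 h: 11.60 DD/day.
Duration = 152 / 11.60 = 13.103 ≈ 13.1 days.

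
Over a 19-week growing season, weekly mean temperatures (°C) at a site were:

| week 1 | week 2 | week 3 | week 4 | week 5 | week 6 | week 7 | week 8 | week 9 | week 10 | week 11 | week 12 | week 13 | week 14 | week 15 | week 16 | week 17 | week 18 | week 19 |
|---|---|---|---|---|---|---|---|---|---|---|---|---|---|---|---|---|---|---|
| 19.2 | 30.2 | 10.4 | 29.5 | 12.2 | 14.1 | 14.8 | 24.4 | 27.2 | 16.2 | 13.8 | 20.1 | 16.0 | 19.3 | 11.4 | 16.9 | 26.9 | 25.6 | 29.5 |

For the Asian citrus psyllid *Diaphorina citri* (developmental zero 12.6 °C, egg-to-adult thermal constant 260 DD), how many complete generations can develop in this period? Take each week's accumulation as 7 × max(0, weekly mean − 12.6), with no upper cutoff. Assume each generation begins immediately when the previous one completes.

Weekly DD (7 × max(0, T̄ − 12.6)): 46.2, 123.2, 0.0, 118.3, 0.0, 10.5, 15.4, 82.6, 102.2, 25.2, 8.4, 52.5, 23.8, 46.9, 0.0, 30.1, 100.1, 91.0, 118.3.
Season total = 994.7 DD.
Complete generations = ⌊994.7 / 260⌋ = 3.

3 generations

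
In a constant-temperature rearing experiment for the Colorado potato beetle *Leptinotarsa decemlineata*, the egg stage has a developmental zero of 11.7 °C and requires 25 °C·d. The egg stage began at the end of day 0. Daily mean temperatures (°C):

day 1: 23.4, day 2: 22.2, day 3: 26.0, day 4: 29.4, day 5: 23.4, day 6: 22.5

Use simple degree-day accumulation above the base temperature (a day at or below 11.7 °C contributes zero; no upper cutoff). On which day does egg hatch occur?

Daily DD above 11.7 °C: 11.7, 10.5, 14.3, 17.7, 11.7, 10.8.
Cumulative: 11.7, 22.2, 36.5, 54.2, 65.9, 76.7.
The total first reaches 25 DD on day 3.

day 3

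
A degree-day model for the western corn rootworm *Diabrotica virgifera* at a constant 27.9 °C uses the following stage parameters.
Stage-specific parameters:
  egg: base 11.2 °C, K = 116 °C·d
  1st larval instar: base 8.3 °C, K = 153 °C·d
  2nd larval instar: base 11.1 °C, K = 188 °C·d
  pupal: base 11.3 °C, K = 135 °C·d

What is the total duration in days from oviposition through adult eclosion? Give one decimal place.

egg: 116 / (27.9 − 11.2) = 116 / 16.7 = 6.946 d.
1st larval instar: 153 / (27.9 − 8.3) = 153 / 19.6 = 7.806 d.
2nd larval instar: 188 / (27.9 − 11.1) = 188 / 16.8 = 11.190 d.
pupal: 135 / (27.9 − 11.3) = 135 / 16.6 = 8.133 d.
Sum = 34.075 ≈ 34.1 days.

34.1 days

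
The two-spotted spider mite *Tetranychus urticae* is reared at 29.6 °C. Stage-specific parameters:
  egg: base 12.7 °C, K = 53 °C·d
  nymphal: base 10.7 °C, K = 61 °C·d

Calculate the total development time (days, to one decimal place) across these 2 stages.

egg: 53 / (29.6 − 12.7) = 53 / 16.9 = 3.136 d.
nymphal: 61 / (29.6 − 10.7) = 61 / 18.9 = 3.228 d.
Sum = 6.364 ≈ 6.4 days.

6.4 days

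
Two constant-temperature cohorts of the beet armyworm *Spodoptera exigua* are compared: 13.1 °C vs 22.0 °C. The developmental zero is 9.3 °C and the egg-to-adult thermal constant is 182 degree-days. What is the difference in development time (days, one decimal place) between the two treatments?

At 13.1 °C: 182 / (13.1 − 9.3) = 182 / 3.8 = 47.895 d.
At 22.0 °C: 182 / (22.0 − 9.3) = 182 / 12.7 = 14.331 d.
Difference = |47.895 − 14.331| = 33.564 ≈ 33.6 days.

33.6 days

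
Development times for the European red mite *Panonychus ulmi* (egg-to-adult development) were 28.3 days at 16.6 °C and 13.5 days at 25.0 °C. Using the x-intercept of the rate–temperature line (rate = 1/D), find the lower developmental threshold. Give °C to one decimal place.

Under the model K = D·(T − T_b), so D₁·(T₁ − T_b) = D₂·(T₂ − T_b).
28.3·(16.6 − T_b) = 13.5·(25.0 − T_b)
T_b = (28.3·16.6 − 13.5·25.0) / (28.3 − 13.5) = 132.28 / 14.8 = 8.938 °C ≈ 8.9 °C.

8.9 °C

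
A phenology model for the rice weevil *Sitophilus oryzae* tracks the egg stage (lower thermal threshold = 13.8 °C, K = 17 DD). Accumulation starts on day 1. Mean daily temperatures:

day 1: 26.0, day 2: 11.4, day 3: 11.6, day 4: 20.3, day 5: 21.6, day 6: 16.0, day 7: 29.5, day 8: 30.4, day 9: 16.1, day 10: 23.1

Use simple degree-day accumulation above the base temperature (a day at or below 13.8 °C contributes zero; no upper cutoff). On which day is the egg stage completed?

day 4

Daily DD above 13.8 °C: 12.2, 0.0, 0.0, 6.5, 7.8, 2.2, 15.7, 16.6, 2.3, 9.3.
Cumulative: 12.2, 12.2, 12.2, 18.7, 26.5, 28.7, 44.4, 61.0, 63.3, 72.6.
The total first reaches 17 DD on day 4.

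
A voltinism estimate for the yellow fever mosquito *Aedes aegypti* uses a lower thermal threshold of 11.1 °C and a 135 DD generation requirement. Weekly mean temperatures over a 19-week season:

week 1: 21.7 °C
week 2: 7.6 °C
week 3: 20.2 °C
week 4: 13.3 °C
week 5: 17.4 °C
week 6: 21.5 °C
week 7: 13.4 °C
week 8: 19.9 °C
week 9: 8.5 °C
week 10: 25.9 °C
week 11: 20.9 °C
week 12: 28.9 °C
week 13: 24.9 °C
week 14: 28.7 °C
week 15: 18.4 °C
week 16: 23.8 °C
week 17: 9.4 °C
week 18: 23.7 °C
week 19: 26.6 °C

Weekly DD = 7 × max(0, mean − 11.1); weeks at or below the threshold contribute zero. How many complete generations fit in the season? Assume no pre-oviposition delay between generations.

8 generations

Weekly DD (7 × max(0, T̄ − 11.1)): 74.2, 0.0, 63.7, 15.4, 44.1, 72.8, 16.1, 61.6, 0.0, 103.6, 68.6, 124.6, 96.6, 123.2, 51.1, 88.9, 0.0, 88.2, 108.5.
Season total = 1201.2 DD.
Complete generations = ⌊1201.2 / 135⌋ = 8.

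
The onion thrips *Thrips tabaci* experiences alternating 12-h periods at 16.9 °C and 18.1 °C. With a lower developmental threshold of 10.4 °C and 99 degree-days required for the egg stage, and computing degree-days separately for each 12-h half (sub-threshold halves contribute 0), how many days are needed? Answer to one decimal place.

13.9 days

Day half: max(0, 16.9 − 10.4) × 0.5 = 6.5 × 0.5 = 3.25 DD.
Night half: max(0, 18.1 − 10.4) × 0.5 = 7.7 × 0.5 = 3.85 DD.
Per 24 h: 7.10 DD/day.
Duration = 99 / 7.10 = 13.944 ≈ 13.9 days.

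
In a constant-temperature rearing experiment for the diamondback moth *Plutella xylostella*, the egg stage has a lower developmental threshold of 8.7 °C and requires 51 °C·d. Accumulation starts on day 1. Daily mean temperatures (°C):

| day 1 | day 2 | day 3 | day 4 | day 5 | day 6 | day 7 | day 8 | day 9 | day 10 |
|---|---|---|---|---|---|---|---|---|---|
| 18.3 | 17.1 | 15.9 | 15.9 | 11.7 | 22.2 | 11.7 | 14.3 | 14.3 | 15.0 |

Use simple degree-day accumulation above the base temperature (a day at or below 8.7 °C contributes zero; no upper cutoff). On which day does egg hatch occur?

Daily DD above 8.7 °C: 9.6, 8.4, 7.2, 7.2, 3.0, 13.5, 3.0, 5.6, 5.6, 6.3.
Cumulative: 9.6, 18.0, 25.2, 32.4, 35.4, 48.9, 51.9, 57.5, 63.1, 69.4.
The total first reaches 51 DD on day 7.

day 7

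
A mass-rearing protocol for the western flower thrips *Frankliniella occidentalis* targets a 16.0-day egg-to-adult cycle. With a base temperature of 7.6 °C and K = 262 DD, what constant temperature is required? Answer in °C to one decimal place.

24.0 °C

Required daily accumulation = 262 / 16.0 = 16.375 DD/day.
T = T_base + 16.375 = 7.6 + 16.375 = 23.975 ≈ 24.0 °C.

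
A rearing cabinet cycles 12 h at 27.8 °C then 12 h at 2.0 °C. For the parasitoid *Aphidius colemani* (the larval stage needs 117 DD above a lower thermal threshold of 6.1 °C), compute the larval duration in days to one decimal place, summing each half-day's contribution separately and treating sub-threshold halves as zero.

10.8 days

Day half: max(0, 27.8 − 6.1) × 0.5 = 21.7 × 0.5 = 10.85 DD.
Night half: max(0, 2.0 − 6.1) × 0.5 = 0.0 × 0.5 = 0.00 DD.
Per 24 h: 10.85 DD/day.
Duration = 117 / 10.85 = 10.783 ≈ 10.8 days.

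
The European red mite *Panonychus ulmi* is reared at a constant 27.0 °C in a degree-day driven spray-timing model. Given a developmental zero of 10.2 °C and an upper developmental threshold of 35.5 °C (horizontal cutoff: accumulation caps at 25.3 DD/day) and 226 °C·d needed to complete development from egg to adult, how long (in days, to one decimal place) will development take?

Daily accumulation = 27.0 − 10.2 = 16.8 DD/day.
Duration = 226 / 16.8 = 13.452 ≈ 13.5 days.

13.5 days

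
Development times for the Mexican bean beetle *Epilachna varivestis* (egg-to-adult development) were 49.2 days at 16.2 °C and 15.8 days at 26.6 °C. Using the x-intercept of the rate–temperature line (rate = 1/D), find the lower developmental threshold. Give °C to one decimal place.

Under the model K = D·(T − T_b), so D₁·(T₁ − T_b) = D₂·(T₂ − T_b).
49.2·(16.2 − T_b) = 15.8·(26.6 − T_b)
T_b = (49.2·16.2 − 15.8·26.6) / (49.2 − 15.8) = 376.76 / 33.4 = 11.280 °C ≈ 11.3 °C.

11.3 °C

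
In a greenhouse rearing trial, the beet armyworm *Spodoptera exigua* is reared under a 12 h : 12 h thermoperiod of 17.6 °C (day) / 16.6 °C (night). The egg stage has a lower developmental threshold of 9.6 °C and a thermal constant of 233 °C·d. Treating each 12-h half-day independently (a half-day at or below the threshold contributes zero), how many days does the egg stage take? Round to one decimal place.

31.1 days

Day half: max(0, 17.6 − 9.6) × 0.5 = 8.0 × 0.5 = 4.00 DD.
Night half: max(0, 16.6 − 9.6) × 0.5 = 7.0 × 0.5 = 3.50 DD.
Per 24 h: 7.50 DD/day.
Duration = 233 / 7.50 = 31.067 ≈ 31.1 days.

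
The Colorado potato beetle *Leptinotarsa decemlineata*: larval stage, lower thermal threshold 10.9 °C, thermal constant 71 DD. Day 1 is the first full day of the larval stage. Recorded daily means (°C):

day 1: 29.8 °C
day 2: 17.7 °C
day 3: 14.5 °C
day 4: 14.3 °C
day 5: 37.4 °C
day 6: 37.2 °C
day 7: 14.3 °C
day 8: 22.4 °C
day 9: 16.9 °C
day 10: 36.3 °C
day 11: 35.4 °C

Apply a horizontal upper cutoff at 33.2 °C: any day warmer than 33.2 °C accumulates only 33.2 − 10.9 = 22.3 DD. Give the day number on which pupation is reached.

Daily DD above 10.9 °C (capped at 22.3): 18.9, 6.8, 3.6, 3.4, 22.3, 22.3, 3.4, 11.5, 6.0, 22.3, 22.3.
Cumulative: 18.9, 25.7, 29.3, 32.7, 55.0, 77.3, 80.7, 92.2, 98.2, 120.5, 142.8.
The total first reaches 71 DD on day 6.

day 6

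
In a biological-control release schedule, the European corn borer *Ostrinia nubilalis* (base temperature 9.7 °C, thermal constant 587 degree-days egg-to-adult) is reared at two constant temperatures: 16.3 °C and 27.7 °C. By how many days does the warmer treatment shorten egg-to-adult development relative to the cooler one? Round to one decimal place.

56.3 days

At 16.3 °C: 587 / (16.3 − 9.7) = 587 / 6.6 = 88.939 d.
At 27.7 °C: 587 / (27.7 − 9.7) = 587 / 18.0 = 32.611 d.
Difference = |88.939 − 32.611| = 56.328 ≈ 56.3 days.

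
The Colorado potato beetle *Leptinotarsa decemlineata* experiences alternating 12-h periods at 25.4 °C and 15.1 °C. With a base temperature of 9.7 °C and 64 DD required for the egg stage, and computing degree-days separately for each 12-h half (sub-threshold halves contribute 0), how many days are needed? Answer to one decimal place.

Day half: max(0, 25.4 − 9.7) × 0.5 = 15.7 × 0.5 = 7.85 DD.
Night half: max(0, 15.1 − 9.7) × 0.5 = 5.4 × 0.5 = 2.70 DD.
Per 24 h: 10.55 DD/day.
Duration = 64 / 10.55 = 6.066 ≈ 6.1 days.

6.1 days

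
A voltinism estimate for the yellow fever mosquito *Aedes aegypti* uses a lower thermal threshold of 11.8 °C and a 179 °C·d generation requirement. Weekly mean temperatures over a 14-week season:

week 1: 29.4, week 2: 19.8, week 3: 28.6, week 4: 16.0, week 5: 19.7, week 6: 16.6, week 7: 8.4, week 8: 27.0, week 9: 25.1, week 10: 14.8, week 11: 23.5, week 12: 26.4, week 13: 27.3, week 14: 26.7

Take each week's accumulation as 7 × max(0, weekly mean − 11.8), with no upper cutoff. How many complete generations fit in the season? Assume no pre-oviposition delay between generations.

5 generations

Weekly DD (7 × max(0, T̄ − 11.8)): 123.2, 56.0, 117.6, 29.4, 55.3, 33.6, 0.0, 106.4, 93.1, 21.0, 81.9, 102.2, 108.5, 104.3.
Season total = 1032.5 DD.
Complete generations = ⌊1032.5 / 179⌋ = 5.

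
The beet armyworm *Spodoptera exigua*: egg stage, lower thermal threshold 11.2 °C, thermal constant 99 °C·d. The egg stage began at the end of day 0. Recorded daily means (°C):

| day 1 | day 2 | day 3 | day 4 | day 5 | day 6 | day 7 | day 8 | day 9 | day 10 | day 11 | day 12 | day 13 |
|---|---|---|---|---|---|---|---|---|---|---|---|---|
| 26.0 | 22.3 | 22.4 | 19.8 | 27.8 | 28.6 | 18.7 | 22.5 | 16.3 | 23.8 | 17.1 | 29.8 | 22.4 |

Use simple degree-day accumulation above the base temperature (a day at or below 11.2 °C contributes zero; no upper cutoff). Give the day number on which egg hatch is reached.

Daily DD above 11.2 °C: 14.8, 11.1, 11.2, 8.6, 16.6, 17.4, 7.5, 11.3, 5.1, 12.6, 5.9, 18.6, 11.2.
Cumulative: 14.8, 25.9, 37.1, 45.7, 62.3, 79.7, 87.2, 98.5, 103.6, 116.2, 122.1, 140.7, 151.9.
The total first reaches 99 DD on day 9.

day 9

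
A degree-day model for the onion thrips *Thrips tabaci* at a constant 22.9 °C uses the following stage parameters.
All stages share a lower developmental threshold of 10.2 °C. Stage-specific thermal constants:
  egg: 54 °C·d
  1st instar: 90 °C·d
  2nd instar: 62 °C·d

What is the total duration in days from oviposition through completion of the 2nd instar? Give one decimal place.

16.2 days

Daily accumulation at 22.9 °C = 22.9 − 10.2 = 12.7 DD/day.
Total K = 54 + 90 + 62 = 206 DD.
Total duration = 206 / 12.7 = 16.220 ≈ 16.2 days.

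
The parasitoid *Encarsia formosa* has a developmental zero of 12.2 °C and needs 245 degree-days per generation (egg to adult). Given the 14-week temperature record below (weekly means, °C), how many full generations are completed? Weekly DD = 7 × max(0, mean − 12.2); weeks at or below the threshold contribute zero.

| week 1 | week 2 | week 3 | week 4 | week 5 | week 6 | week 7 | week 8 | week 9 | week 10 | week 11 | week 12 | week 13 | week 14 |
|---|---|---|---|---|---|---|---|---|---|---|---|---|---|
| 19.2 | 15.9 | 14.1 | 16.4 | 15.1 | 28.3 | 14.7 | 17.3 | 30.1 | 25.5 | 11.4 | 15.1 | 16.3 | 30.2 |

2 generations

Weekly DD (7 × max(0, T̄ − 12.2)): 49.0, 25.9, 13.3, 29.4, 20.3, 112.7, 17.5, 35.7, 125.3, 93.1, 0.0, 20.3, 28.7, 126.0.
Season total = 697.2 DD.
Complete generations = ⌊697.2 / 245⌋ = 2.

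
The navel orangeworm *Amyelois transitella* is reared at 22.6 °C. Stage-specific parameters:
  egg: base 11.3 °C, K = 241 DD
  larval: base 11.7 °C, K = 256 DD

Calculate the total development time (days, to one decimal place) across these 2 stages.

egg: 241 / (22.6 − 11.3) = 241 / 11.3 = 21.327 d.
larval: 256 / (22.6 − 11.7) = 256 / 10.9 = 23.486 d.
Sum = 44.814 ≈ 44.8 days.

44.8 days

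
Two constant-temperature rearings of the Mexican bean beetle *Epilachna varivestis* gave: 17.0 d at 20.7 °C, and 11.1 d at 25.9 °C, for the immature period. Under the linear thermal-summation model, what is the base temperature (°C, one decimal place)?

Under the model K = D·(T − T_b), so D₁·(T₁ − T_b) = D₂·(T₂ − T_b).
17.0·(20.7 − T_b) = 11.1·(25.9 − T_b)
T_b = (17.0·20.7 − 11.1·25.9) / (17.0 − 11.1) = 64.41 / 5.9 = 10.917 °C ≈ 10.9 °C.

10.9 °C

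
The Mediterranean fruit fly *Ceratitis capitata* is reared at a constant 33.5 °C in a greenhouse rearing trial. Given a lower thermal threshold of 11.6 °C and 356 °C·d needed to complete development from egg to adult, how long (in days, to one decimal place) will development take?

Daily accumulation = 33.5 − 11.6 = 21.9 DD/day.
Duration = 356 / 21.9 = 16.256 ≈ 16.3 days.

16.3 days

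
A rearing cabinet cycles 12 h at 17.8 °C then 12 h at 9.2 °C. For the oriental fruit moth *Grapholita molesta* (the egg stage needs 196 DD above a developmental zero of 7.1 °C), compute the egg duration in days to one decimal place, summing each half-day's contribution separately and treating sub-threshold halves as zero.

Day half: max(0, 17.8 − 7.1) × 0.5 = 10.7 × 0.5 = 5.35 DD.
Night half: max(0, 9.2 − 7.1) × 0.5 = 2.1 × 0.5 = 1.05 DD.
Per 24 h: 6.40 DD/day.
Duration = 196 / 6.40 = 30.625 ≈ 30.6 days.

30.6 days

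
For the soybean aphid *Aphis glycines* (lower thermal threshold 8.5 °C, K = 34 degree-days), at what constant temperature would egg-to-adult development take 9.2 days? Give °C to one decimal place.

Required daily accumulation = 34 / 9.2 = 3.696 DD/day.
T = T_base + 3.696 = 8.5 + 3.696 = 12.196 ≈ 12.2 °C.

12.2 °C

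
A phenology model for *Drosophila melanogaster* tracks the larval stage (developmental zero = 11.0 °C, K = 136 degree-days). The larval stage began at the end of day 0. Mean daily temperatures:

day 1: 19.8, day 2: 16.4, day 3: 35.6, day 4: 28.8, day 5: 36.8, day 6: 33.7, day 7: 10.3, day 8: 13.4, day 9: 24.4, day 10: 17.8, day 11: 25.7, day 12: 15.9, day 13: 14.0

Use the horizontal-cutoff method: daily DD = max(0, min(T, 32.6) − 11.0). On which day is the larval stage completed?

Daily DD above 11.0 °C (capped at 21.6): 8.8, 5.4, 21.6, 17.8, 21.6, 21.6, 0.0, 2.4, 13.4, 6.8, 14.7, 4.9, 3.0.
Cumulative: 8.8, 14.2, 35.8, 53.6, 75.2, 96.8, 96.8, 99.2, 112.6, 119.4, 134.1, 139.0, 142.0.
The total first reaches 136 DD on day 12.

day 12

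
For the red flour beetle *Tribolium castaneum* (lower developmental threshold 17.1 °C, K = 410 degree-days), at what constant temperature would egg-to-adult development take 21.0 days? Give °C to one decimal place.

Required daily accumulation = 410 / 21.0 = 19.524 DD/day.
T = T_base + 19.524 = 17.1 + 19.524 = 36.624 ≈ 36.6 °C.

36.6 °C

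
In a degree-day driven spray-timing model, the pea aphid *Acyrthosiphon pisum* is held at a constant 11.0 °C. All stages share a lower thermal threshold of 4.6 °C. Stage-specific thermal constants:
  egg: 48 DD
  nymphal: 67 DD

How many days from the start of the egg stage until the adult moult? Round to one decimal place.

18.0 days

Daily accumulation at 11.0 °C = 11.0 − 4.6 = 6.4 DD/day.
Total K = 48 + 67 = 115 DD.
Total duration = 115 / 6.4 = 17.969 ≈ 18.0 days.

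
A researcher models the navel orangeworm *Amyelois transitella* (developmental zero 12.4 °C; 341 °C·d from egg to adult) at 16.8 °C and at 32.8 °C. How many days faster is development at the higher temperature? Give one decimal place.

At 16.8 °C: 341 / (16.8 − 12.4) = 341 / 4.4 = 77.500 d.
At 32.8 °C: 341 / (32.8 − 12.4) = 341 / 20.4 = 16.716 d.
Difference = |77.500 − 16.716| = 60.784 ≈ 60.8 days.

60.8 days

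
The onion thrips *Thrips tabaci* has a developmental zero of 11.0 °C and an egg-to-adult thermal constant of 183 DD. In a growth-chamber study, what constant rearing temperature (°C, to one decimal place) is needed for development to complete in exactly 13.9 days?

Required daily accumulation = 183 / 13.9 = 13.165 DD/day.
T = T_base + 13.165 = 11.0 + 13.165 = 24.165 ≈ 24.2 °C.

24.2 °C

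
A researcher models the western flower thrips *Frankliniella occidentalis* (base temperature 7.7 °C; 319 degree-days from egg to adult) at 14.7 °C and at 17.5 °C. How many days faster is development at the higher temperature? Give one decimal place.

At 14.7 °C: 319 / (14.7 − 7.7) = 319 / 7.0 = 45.571 d.
At 17.5 °C: 319 / (17.5 − 7.7) = 319 / 9.8 = 32.551 d.
Difference = |45.571 − 32.551| = 13.020 ≈ 13.0 days.

13.0 days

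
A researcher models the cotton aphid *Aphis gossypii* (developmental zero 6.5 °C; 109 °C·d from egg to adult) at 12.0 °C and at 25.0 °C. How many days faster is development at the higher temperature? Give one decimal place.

At 12.0 °C: 109 / (12.0 − 6.5) = 109 / 5.5 = 19.818 d.
At 25.0 °C: 109 / (25.0 − 6.5) = 109 / 18.5 = 5.892 d.
Difference = |19.818 − 5.892| = 13.926 ≈ 13.9 days.

13.9 days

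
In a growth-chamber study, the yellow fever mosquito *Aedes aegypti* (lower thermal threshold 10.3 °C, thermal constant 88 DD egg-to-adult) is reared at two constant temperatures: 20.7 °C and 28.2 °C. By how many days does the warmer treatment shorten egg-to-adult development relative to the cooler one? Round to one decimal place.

At 20.7 °C: 88 / (20.7 − 10.3) = 88 / 10.4 = 8.462 d.
At 28.2 °C: 88 / (28.2 − 10.3) = 88 / 17.9 = 4.916 d.
Difference = |8.462 − 4.916| = 3.545 ≈ 3.5 days.

3.5 days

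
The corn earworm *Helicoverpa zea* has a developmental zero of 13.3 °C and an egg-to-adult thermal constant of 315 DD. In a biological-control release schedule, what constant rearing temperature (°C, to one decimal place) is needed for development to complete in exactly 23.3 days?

26.8 °C

Required daily accumulation = 315 / 23.3 = 13.519 DD/day.
T = T_base + 13.519 = 13.3 + 13.519 = 26.819 ≈ 26.8 °C.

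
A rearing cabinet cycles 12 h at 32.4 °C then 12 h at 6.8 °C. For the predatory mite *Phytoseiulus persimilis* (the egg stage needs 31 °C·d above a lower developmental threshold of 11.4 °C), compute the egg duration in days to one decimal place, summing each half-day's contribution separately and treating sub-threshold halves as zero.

Day half: max(0, 32.4 − 11.4) × 0.5 = 21.0 × 0.5 = 10.50 DD.
Night half: max(0, 6.8 − 11.4) × 0.5 = 0.0 × 0.5 = 0.00 DD.
Per 24 h: 10.50 DD/day.
Duration = 31 / 10.50 = 2.952 ≈ 3.0 days.

3.0 days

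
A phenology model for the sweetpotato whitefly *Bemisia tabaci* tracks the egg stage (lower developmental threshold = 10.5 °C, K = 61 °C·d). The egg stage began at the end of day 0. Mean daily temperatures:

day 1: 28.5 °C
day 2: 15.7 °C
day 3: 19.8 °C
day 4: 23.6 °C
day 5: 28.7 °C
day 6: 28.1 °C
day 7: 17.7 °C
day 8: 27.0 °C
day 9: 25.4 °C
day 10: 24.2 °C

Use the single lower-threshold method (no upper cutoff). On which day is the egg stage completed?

Daily DD above 10.5 °C: 18.0, 5.2, 9.3, 13.1, 18.2, 17.6, 7.2, 16.5, 14.9, 13.7.
Cumulative: 18.0, 23.2, 32.5, 45.6, 63.8, 81.4, 88.6, 105.1, 120.0, 133.7.
The total first reaches 61 DD on day 5.

day 5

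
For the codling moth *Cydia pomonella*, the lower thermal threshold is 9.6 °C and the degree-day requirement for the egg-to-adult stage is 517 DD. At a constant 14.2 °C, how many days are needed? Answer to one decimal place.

112.4 days

Daily accumulation = 14.2 − 9.6 = 4.6 DD/day.
Duration = 517 / 4.6 = 112.391 ≈ 112.4 days.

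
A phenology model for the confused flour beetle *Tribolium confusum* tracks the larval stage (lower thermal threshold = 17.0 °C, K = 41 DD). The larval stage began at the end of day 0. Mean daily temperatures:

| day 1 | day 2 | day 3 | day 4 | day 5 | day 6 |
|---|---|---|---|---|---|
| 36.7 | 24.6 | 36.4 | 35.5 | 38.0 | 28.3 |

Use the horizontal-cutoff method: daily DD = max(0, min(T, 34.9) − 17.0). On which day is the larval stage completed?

day 3

Daily DD above 17.0 °C (capped at 17.9): 17.9, 7.6, 17.9, 17.9, 17.9, 11.3.
Cumulative: 17.9, 25.5, 43.4, 61.3, 79.2, 90.5.
The total first reaches 41 DD on day 3.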